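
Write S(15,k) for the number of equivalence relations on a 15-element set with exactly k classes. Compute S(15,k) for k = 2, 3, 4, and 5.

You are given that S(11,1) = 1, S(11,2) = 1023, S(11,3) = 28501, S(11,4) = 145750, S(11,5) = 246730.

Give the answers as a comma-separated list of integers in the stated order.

16383, 2375101, 42355950, 210766920

row 12: T[12][1]=1·1+0=1  T[12][2]=2·1023+1=2047  T[12][3]=3·28501+1023=86526  T[12][4]=4·145750+28501=611501  T[12][5]=5·246730+145750=1379400
row 13: T[13][1]=1·1+0=1  T[13][2]=2·2047+1=4095  T[13][3]=3·86526+2047=261625  T[13][4]=4·611501+86526=2532530  T[13][5]=5·1379400+611501=7508501
row 14: T[14][1]=1·1+0=1  T[14][2]=2·4095+1=8191  T[14][3]=3·261625+4095=788970  T[14][4]=4·2532530+261625=10391745  T[14][5]=5·7508501+2532530=40075035
row 15: T[15][2]=2·8191+1=16383  T[15][3]=3·788970+8191=2375101  T[15][4]=4·10391745+788970=42355950  T[15][5]=5·40075035+10391745=210766920
Read S(15,2) = 16383, S(15,3) = 2375101, S(15,4) = 42355950, S(15,5) = 210766920.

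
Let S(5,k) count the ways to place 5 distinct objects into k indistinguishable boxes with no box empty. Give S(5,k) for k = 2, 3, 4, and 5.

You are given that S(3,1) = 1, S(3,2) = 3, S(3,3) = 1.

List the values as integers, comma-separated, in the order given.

15, 25, 10, 1

row 4: T[4][1]=1·1+0=1  T[4][2]=2·3+1=7  T[4][3]=3·1+3=6  T[4][4]=4·0+1=1
row 5: T[5][2]=2·7+1=15  T[5][3]=3·6+7=25  T[5][4]=4·1+6=10  T[5][5]=5·0+1=1
Read S(5,2) = 15, S(5,3) = 25, S(5,4) = 10, S(5,5) = 1.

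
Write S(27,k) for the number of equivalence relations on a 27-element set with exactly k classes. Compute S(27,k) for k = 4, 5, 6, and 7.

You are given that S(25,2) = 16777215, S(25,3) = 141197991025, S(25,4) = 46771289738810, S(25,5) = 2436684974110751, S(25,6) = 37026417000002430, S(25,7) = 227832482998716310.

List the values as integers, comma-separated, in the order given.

i=26: T(26,3)=16777215+3·141197991025=423610750290 | T(26,4)=141197991025+4·46771289738810=187226356946265 | T(26,5)=46771289738810+5·2436684974110751=12230196160292565 | T(26,6)=2436684974110751+6·37026417000002430=224595186974125331 | T(26,7)=37026417000002430+7·227832482998716310=1631853797991016600
i=27: T(27,4)=423610750290+4·187226356946265=749329038535350 | T(27,5)=187226356946265+5·12230196160292565=61338207158409090 | T(27,6)=12230196160292565+6·224595186974125331=1359801318005044551 | T(27,7)=224595186974125331+7·1631853797991016600=11647571772911241531
Read S(27,4) = 749329038535350, S(27,5) = 61338207158409090, S(27,6) = 1359801318005044551, S(27,7) = 11647571772911241531.

749329038535350, 61338207158409090, 1359801318005044551, 11647571772911241531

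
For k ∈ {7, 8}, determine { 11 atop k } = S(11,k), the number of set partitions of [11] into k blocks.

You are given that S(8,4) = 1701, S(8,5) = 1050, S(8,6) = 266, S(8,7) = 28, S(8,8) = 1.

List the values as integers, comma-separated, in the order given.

[9] T[9,5]:5*1050+1701=6951 · T[9,6]:6*266+1050=2646 · T[9,7]:7*28+266=462 · T[9,8]:8*1+28=36
[10] T[10,6]:6*2646+6951=22827 · T[10,7]:7*462+2646=5880 · T[10,8]:8*36+462=750
[11] T[11,7]:7*5880+22827=63987 · T[11,8]:8*750+5880=11880
Read S(11,7) = 63987, S(11,8) = 11880.

63987, 11880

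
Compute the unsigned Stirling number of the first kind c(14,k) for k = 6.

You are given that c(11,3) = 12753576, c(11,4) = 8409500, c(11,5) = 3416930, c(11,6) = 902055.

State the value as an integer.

3336118786

[12] T[12,4]:11*8409500+12753576=105258076 · T[12,5]:11*3416930+8409500=45995730 · T[12,6]:11*902055+3416930=13339535
[13] T[13,5]:12*45995730+105258076=657206836 · T[13,6]:12*13339535+45995730=206070150
[14] T[14,6]:13*206070150+657206836=3336118786
Read c(14,6) = 3336118786.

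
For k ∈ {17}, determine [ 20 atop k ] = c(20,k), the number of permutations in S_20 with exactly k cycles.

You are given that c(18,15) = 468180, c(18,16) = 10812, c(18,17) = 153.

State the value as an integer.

920550

@19  (19,16):10812·18+468180→662796, (19,17):153·18+10812→13566
@20  (20,17):13566·19+662796→920550
Read c(20,17) = 920550.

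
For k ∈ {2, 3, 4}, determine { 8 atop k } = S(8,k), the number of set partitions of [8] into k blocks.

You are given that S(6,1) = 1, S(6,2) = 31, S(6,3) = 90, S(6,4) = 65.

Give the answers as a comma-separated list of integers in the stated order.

127, 966, 1701

@7  (7,1):1·1+0→1, (7,2):31·2+1→63, (7,3):90·3+31→301, (7,4):65·4+90→350
@8  (8,2):63·2+1→127, (8,3):301·3+63→966, (8,4):350·4+301→1701
Read S(8,2) = 127, S(8,3) = 966, S(8,4) = 1701.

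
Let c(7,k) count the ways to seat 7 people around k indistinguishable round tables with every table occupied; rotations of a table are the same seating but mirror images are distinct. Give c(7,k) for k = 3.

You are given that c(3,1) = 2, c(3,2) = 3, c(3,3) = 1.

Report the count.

r4: T_4,1=3×2+0=6; T_4,2=3×3+2=11; T_4,3=3×1+3=6
r5: T_5,1=4×6+0=24; T_5,2=4×11+6=50; T_5,3=4×6+11=35
r6: T_6,2=5×50+24=274; T_6,3=5×35+50=225
r7: T_7,3=6×225+274=1624
Read c(7,3) = 1624.

1624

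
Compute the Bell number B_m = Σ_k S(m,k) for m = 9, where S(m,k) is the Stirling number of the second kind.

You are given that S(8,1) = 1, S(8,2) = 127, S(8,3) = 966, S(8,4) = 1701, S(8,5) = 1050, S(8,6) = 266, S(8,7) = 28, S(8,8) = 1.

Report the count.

r9: T_9,1=1×1+0=1; T_9,2=2×127+1=255; T_9,3=3×966+127=3025; T_9,4=4×1701+966=7770; T_9,5=5×1050+1701=6951; T_9,6=6×266+1050=2646; T_9,7=7×28+266=462; T_9,8=8×1+28=36; T_9,9=9×0+1=1
B_9 = ΣS(9,k) = 1+255+3025+7770+6951+2646+462+36+1 = 21147

21147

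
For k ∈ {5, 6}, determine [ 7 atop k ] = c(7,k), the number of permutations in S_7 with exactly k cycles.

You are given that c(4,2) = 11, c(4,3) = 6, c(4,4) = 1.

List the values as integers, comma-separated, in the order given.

r5: T_5,3=4×6+11=35; T_5,4=4×1+6=10; T_5,5=4×0+1=1
r6: T_6,4=5×10+35=85; T_6,5=5×1+10=15; T_6,6=5×0+1=1
r7: T_7,5=6×15+85=175; T_7,6=6×1+15=21
Read c(7,5) = 175, c(7,6) = 21.

175, 21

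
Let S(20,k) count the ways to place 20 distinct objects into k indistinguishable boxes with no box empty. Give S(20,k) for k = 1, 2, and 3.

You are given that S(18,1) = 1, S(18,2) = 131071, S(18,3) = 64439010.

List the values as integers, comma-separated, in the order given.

1, 524287, 580606446

row 19: T[19][1]=1·1+0=1  T[19][2]=2·131071+1=262143  T[19][3]=3·64439010+131071=193448101
row 20: T[20][1]=1·1+0=1  T[20][2]=2·262143+1=524287  T[20][3]=3·193448101+262143=580606446
Read S(20,1) = 1, S(20,2) = 524287, S(20,3) = 580606446.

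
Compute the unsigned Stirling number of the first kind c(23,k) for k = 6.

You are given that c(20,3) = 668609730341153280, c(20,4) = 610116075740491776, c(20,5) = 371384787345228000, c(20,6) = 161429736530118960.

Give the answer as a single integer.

[21] T[21,4]:20*610116075740491776+668609730341153280=12870931245150988800 · T[21,5]:20*371384787345228000+610116075740491776=8037811822645051776 · T[21,6]:20*161429736530118960+371384787345228000=3599979517947607200
[22] T[22,5]:21*8037811822645051776+12870931245150988800=181664979520697076096 · T[22,6]:21*3599979517947607200+8037811822645051776=83637381699544802976
[23] T[23,6]:22*83637381699544802976+181664979520697076096=2021687376910682741568
Read c(23,6) = 2021687376910682741568.

2021687376910682741568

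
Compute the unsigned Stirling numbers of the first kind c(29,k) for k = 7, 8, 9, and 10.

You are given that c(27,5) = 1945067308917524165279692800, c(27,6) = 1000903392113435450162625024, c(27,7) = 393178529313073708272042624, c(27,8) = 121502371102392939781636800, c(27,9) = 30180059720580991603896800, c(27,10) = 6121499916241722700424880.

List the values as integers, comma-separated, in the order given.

i=28: T(28,6)=1945067308917524165279692800+27·1000903392113435450162625024=28969458895980281319670568448 | T(28,7)=1000903392113435450162625024+27·393178529313073708272042624=11616723683566425573507775872 | T(28,8)=393178529313073708272042624+27·121502371102392939781636800=3673742549077683082376236224 | T(28,9)=121502371102392939781636800+27·30180059720580991603896800=936363983558079713086850400 | T(28,10)=30180059720580991603896800+27·6121499916241722700424880=195460557459107504515368560
i=29: T(29,7)=28969458895980281319670568448+28·11616723683566425573507775872=354237722035840197377888292864 | T(29,8)=11616723683566425573507775872+28·3673742549077683082376236224=114481515057741551880042390144 | T(29,9)=3673742549077683082376236224+28·936363983558079713086850400=29891934088703915048808047424 | T(29,10)=936363983558079713086850400+28·195460557459107504515368560=6409259592413089839517170080
Read c(29,7) = 354237722035840197377888292864, c(29,8) = 114481515057741551880042390144, c(29,9) = 29891934088703915048808047424, c(29,10) = 6409259592413089839517170080.

354237722035840197377888292864, 114481515057741551880042390144, 29891934088703915048808047424, 6409259592413089839517170080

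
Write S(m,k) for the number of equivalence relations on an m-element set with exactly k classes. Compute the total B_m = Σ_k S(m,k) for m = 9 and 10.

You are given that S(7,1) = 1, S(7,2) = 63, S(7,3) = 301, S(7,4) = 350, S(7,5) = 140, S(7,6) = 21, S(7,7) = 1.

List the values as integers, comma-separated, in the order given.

21147, 115975

[8] T[8,1]:1*1+0=1 · T[8,2]:2*63+1=127 · T[8,3]:3*301+63=966 · T[8,4]:4*350+301=1701 · T[8,5]:5*140+350=1050 · T[8,6]:6*21+140=266 · T[8,7]:7*1+21=28 · T[8,8]:8*0+1=1
[9] T[9,1]:1*1+0=1 · T[9,2]:2*127+1=255 · T[9,3]:3*966+127=3025 · T[9,4]:4*1701+966=7770 · T[9,5]:5*1050+1701=6951 · T[9,6]:6*266+1050=2646 · T[9,7]:7*28+266=462 · T[9,8]:8*1+28=36 · T[9,9]:9*0+1=1
[10] T[10,1]:1*1+0=1 · T[10,2]:2*255+1=511 · T[10,3]:3*3025+255=9330 · T[10,4]:4*7770+3025=34105 · T[10,5]:5*6951+7770=42525 · T[10,6]:6*2646+6951=22827 · T[10,7]:7*462+2646=5880 · T[10,8]:8*36+462=750 · T[10,9]:9*1+36=45 · T[10,10]:10*0+1=1
B_9 = ΣS(9,k) = 1+255+3025+7770+6951+2646+462+36+1 = 21147
B_10 = ΣS(10,k) = 1+511+9330+34105+42525+22827+5880+750+45+1 = 115975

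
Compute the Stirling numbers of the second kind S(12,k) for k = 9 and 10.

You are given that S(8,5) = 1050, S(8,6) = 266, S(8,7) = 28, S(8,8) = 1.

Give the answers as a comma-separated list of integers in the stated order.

22275, 1705

[9] T[9,6]:6*266+1050=2646 · T[9,7]:7*28+266=462 · T[9,8]:8*1+28=36 · T[9,9]:9*0+1=1
[10] T[10,7]:7*462+2646=5880 · T[10,8]:8*36+462=750 · T[10,9]:9*1+36=45 · T[10,10]:10*0+1=1
[11] T[11,8]:8*750+5880=11880 · T[11,9]:9*45+750=1155 · T[11,10]:10*1+45=55
[12] T[12,9]:9*1155+11880=22275 · T[12,10]:10*55+1155=1705
Read S(12,9) = 22275, S(12,10) = 1705.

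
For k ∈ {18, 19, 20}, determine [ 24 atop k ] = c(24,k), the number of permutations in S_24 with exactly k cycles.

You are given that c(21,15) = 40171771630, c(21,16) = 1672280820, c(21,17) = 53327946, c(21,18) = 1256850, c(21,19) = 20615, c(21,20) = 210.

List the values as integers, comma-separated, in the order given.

i=22: T(22,16)=40171771630+21·1672280820=75289668850 | T(22,17)=1672280820+21·53327946=2792167686 | T(22,18)=53327946+21·1256850=79721796 | T(22,19)=1256850+21·20615=1689765 | T(22,20)=20615+21·210=25025
i=23: T(23,17)=75289668850+22·2792167686=136717357942 | T(23,18)=2792167686+22·79721796=4546047198 | T(23,19)=79721796+22·1689765=116896626 | T(23,20)=1689765+22·25025=2240315
i=24: T(24,18)=136717357942+23·4546047198=241276443496 | T(24,19)=4546047198+23·116896626=7234669596 | T(24,20)=116896626+23·2240315=168423871
Read c(24,18) = 241276443496, c(24,19) = 7234669596, c(24,20) = 168423871.

241276443496, 7234669596, 168423871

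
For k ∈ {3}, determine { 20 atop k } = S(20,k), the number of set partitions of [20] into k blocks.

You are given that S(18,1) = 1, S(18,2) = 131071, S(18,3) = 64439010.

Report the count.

r19: T_19,2=2×131071+1=262143; T_19,3=3×64439010+131071=193448101
r20: T_20,3=3×193448101+262143=580606446
Read S(20,3) = 580606446.

580606446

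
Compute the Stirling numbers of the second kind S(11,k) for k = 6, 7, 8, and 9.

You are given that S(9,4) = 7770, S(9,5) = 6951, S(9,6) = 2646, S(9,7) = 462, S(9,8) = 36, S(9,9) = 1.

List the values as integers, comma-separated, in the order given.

179487, 63987, 11880, 1155

@10  (10,5):6951·5+7770→42525, (10,6):2646·6+6951→22827, (10,7):462·7+2646→5880, (10,8):36·8+462→750, (10,9):1·9+36→45
@11  (11,6):22827·6+42525→179487, (11,7):5880·7+22827→63987, (11,8):750·8+5880→11880, (11,9):45·9+750→1155
Read S(11,6) = 179487, S(11,7) = 63987, S(11,8) = 11880, S(11,9) = 1155.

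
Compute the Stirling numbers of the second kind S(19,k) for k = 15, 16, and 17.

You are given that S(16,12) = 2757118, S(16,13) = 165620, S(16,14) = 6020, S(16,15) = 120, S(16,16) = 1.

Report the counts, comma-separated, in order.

13916778, 527136, 12597

r17: T_17,13=13×165620+2757118=4910178; T_17,14=14×6020+165620=249900; T_17,15=15×120+6020=7820; T_17,16=16×1+120=136; T_17,17=17×0+1=1
r18: T_18,14=14×249900+4910178=8408778; T_18,15=15×7820+249900=367200; T_18,16=16×136+7820=9996; T_18,17=17×1+136=153
r19: T_19,15=15×367200+8408778=13916778; T_19,16=16×9996+367200=527136; T_19,17=17×153+9996=12597
Read S(19,15) = 13916778, S(19,16) = 527136, S(19,17) = 12597.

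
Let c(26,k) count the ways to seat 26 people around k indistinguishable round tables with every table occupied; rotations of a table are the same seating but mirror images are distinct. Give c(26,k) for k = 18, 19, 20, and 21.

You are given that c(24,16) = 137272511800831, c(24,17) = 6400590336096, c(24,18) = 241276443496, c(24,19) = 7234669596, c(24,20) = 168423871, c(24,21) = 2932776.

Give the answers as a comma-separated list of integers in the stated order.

i=25: T(25,17)=137272511800831+24·6400590336096=290886679867135 | T(25,18)=6400590336096+24·241276443496=12191224980000 | T(25,19)=241276443496+24·7234669596=414908513800 | T(25,20)=7234669596+24·168423871=11276842500 | T(25,21)=168423871+24·2932776=238810495
i=26: T(26,18)=290886679867135+25·12191224980000=595667304367135 | T(26,19)=12191224980000+25·414908513800=22563937825000 | T(26,20)=414908513800+25·11276842500=696829576300 | T(26,21)=11276842500+25·238810495=17247104875
Read c(26,18) = 595667304367135, c(26,19) = 22563937825000, c(26,20) = 696829576300, c(26,21) = 17247104875.

595667304367135, 22563937825000, 696829576300, 17247104875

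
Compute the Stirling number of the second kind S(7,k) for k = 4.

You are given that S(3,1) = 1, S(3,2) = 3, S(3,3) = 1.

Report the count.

@4  (4,1):1·1+0→1, (4,2):3·2+1→7, (4,3):1·3+3→6, (4,4):0·4+1→1
@5  (5,2):7·2+1→15, (5,3):6·3+7→25, (5,4):1·4+6→10
@6  (6,3):25·3+15→90, (6,4):10·4+25→65
@7  (7,4):65·4+90→350
Read S(7,4) = 350.

350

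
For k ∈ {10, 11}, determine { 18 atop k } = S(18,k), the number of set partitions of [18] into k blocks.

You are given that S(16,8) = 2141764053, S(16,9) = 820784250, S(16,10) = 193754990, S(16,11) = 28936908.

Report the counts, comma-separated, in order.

37112163803, 8391004908

i=17: T(17,9)=2141764053+9·820784250=9528822303 | T(17,10)=820784250+10·193754990=2758334150 | T(17,11)=193754990+11·28936908=512060978
i=18: T(18,10)=9528822303+10·2758334150=37112163803 | T(18,11)=2758334150+11·512060978=8391004908
Read S(18,10) = 37112163803, S(18,11) = 8391004908.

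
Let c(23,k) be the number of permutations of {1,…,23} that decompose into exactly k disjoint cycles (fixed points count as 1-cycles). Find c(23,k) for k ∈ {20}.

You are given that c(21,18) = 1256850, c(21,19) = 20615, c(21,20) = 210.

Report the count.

[22] T[22,19]:21*20615+1256850=1689765 · T[22,20]:21*210+20615=25025
[23] T[23,20]:22*25025+1689765=2240315
Read c(23,20) = 2240315.

2240315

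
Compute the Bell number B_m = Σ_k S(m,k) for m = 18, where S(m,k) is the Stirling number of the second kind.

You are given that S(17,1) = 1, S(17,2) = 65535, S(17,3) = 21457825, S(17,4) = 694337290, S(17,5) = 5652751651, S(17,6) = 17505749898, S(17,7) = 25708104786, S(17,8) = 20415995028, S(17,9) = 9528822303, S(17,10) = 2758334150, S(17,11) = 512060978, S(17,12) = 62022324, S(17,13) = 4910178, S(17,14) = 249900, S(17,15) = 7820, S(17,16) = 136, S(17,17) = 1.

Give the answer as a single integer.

682076806159

i=18: T(18,1)=0+1·1=1 | T(18,2)=1+2·65535=131071 | T(18,3)=65535+3·21457825=64439010 | T(18,4)=21457825+4·694337290=2798806985 | T(18,5)=694337290+5·5652751651=28958095545 | T(18,6)=5652751651+6·17505749898=110687251039 | T(18,7)=17505749898+7·25708104786=197462483400 | T(18,8)=25708104786+8·20415995028=189036065010 | T(18,9)=20415995028+9·9528822303=106175395755 | T(18,10)=9528822303+10·2758334150=37112163803 | T(18,11)=2758334150+11·512060978=8391004908 | T(18,12)=512060978+12·62022324=1256328866 | T(18,13)=62022324+13·4910178=125854638 | T(18,14)=4910178+14·249900=8408778 | T(18,15)=249900+15·7820=367200 | T(18,16)=7820+16·136=9996 | T(18,17)=136+17·1=153 | T(18,18)=1+18·0=1
B_18 = ΣS(18,k) = 1+131071+64439010+2798806985+28958095545+110687251039+197462483400+189036065010+106175395755+37112163803+8391004908+1256328866+125854638+8408778+367200+9996+153+1 = 682076806159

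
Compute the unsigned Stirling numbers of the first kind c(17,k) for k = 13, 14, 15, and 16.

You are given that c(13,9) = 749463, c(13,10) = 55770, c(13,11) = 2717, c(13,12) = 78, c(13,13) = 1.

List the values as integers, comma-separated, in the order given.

row 14: T[14][10]=13·55770+749463=1474473  T[14][11]=13·2717+55770=91091  T[14][12]=13·78+2717=3731  T[14][13]=13·1+78=91  T[14][14]=13·0+1=1
row 15: T[15][11]=14·91091+1474473=2749747  T[15][12]=14·3731+91091=143325  T[15][13]=14·91+3731=5005  T[15][14]=14·1+91=105  T[15][15]=14·0+1=1
row 16: T[16][12]=15·143325+2749747=4899622  T[16][13]=15·5005+143325=218400  T[16][14]=15·105+5005=6580  T[16][15]=15·1+105=120  T[16][16]=15·0+1=1
row 17: T[17][13]=16·218400+4899622=8394022  T[17][14]=16·6580+218400=323680  T[17][15]=16·120+6580=8500  T[17][16]=16·1+120=136
Read c(17,13) = 8394022, c(17,14) = 323680, c(17,15) = 8500, c(17,16) = 136.

8394022, 323680, 8500, 136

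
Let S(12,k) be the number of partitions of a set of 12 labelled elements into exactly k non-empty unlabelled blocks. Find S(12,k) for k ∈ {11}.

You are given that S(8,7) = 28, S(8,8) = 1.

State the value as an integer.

r9: T_9,8=8×1+28=36; T_9,9=9×0+1=1
r10: T_10,9=9×1+36=45; T_10,10=10×0+1=1
r11: T_11,10=10×1+45=55; T_11,11=11×0+1=1
r12: T_12,11=11×1+55=66
Read S(12,11) = 66.

66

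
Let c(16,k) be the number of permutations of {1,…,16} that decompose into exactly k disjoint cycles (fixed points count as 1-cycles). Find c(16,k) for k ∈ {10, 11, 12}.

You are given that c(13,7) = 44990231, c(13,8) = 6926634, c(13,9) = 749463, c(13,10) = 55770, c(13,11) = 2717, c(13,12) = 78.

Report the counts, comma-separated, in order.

row 14: T[14][8]=13·6926634+44990231=135036473  T[14][9]=13·749463+6926634=16669653  T[14][10]=13·55770+749463=1474473  T[14][11]=13·2717+55770=91091  T[14][12]=13·78+2717=3731
row 15: T[15][9]=14·16669653+135036473=368411615  T[15][10]=14·1474473+16669653=37312275  T[15][11]=14·91091+1474473=2749747  T[15][12]=14·3731+91091=143325
row 16: T[16][10]=15·37312275+368411615=928095740  T[16][11]=15·2749747+37312275=78558480  T[16][12]=15·143325+2749747=4899622
Read c(16,10) = 928095740, c(16,11) = 78558480, c(16,12) = 4899622.

928095740, 78558480, 4899622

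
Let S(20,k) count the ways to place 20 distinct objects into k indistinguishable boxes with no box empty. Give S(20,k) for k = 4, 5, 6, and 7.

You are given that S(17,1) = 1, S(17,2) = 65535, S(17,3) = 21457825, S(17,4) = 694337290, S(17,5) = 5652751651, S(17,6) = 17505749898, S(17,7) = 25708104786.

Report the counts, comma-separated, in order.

45232115901, 749206090500, 4306078895384, 11143554045652

r18: T_18,2=2×65535+1=131071; T_18,3=3×21457825+65535=64439010; T_18,4=4×694337290+21457825=2798806985; T_18,5=5×5652751651+694337290=28958095545; T_18,6=6×17505749898+5652751651=110687251039; T_18,7=7×25708104786+17505749898=197462483400
r19: T_19,3=3×64439010+131071=193448101; T_19,4=4×2798806985+64439010=11259666950; T_19,5=5×28958095545+2798806985=147589284710; T_19,6=6×110687251039+28958095545=693081601779; T_19,7=7×197462483400+110687251039=1492924634839
r20: T_20,4=4×11259666950+193448101=45232115901; T_20,5=5×147589284710+11259666950=749206090500; T_20,6=6×693081601779+147589284710=4306078895384; T_20,7=7×1492924634839+693081601779=11143554045652
Read S(20,4) = 45232115901, S(20,5) = 749206090500, S(20,6) = 4306078895384, S(20,7) = 11143554045652.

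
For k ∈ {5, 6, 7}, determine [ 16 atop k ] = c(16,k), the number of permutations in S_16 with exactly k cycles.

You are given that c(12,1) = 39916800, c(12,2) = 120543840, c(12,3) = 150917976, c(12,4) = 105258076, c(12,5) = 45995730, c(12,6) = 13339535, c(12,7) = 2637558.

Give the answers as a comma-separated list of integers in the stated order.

2706813345600, 1009672107080, 272803210680

row 13: T[13][2]=12·120543840+39916800=1486442880  T[13][3]=12·150917976+120543840=1931559552  T[13][4]=12·105258076+150917976=1414014888  T[13][5]=12·45995730+105258076=657206836  T[13][6]=12·13339535+45995730=206070150  T[13][7]=12·2637558+13339535=44990231
row 14: T[14][3]=13·1931559552+1486442880=26596717056  T[14][4]=13·1414014888+1931559552=20313753096  T[14][5]=13·657206836+1414014888=9957703756  T[14][6]=13·206070150+657206836=3336118786  T[14][7]=13·44990231+206070150=790943153
row 15: T[15][4]=14·20313753096+26596717056=310989260400  T[15][5]=14·9957703756+20313753096=159721605680  T[15][6]=14·3336118786+9957703756=56663366760  T[15][7]=14·790943153+3336118786=14409322928
row 16: T[16][5]=15·159721605680+310989260400=2706813345600  T[16][6]=15·56663366760+159721605680=1009672107080  T[16][7]=15·14409322928+56663366760=272803210680
Read c(16,5) = 2706813345600, c(16,6) = 1009672107080, c(16,7) = 272803210680.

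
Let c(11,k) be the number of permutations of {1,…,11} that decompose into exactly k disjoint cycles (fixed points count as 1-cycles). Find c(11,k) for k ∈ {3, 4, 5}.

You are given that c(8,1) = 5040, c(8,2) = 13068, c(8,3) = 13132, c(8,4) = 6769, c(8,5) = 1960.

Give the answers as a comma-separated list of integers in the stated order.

12753576, 8409500, 3416930

row 9: T[9][1]=8·5040+0=40320  T[9][2]=8·13068+5040=109584  T[9][3]=8·13132+13068=118124  T[9][4]=8·6769+13132=67284  T[9][5]=8·1960+6769=22449
row 10: T[10][2]=9·109584+40320=1026576  T[10][3]=9·118124+109584=1172700  T[10][4]=9·67284+118124=723680  T[10][5]=9·22449+67284=269325
row 11: T[11][3]=10·1172700+1026576=12753576  T[11][4]=10·723680+1172700=8409500  T[11][5]=10·269325+723680=3416930
Read c(11,3) = 12753576, c(11,4) = 8409500, c(11,5) = 3416930.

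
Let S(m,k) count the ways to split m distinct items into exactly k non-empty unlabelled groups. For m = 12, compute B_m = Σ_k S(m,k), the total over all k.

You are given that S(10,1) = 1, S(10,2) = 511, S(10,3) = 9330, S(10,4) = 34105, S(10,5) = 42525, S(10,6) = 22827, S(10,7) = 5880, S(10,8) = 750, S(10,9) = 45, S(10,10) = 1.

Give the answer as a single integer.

@11  (11,1):1·1+0→1, (11,2):511·2+1→1023, (11,3):9330·3+511→28501, (11,4):34105·4+9330→145750, (11,5):42525·5+34105→246730, (11,6):22827·6+42525→179487, (11,7):5880·7+22827→63987, (11,8):750·8+5880→11880, (11,9):45·9+750→1155, (11,10):1·10+45→55, (11,11):0·11+1→1
@12  (12,1):1·1+0→1, (12,2):1023·2+1→2047, (12,3):28501·3+1023→86526, (12,4):145750·4+28501→611501, (12,5):246730·5+145750→1379400, (12,6):179487·6+246730→1323652, (12,7):63987·7+179487→627396, (12,8):11880·8+63987→159027, (12,9):1155·9+11880→22275, (12,10):55·10+1155→1705, (12,11):1·11+55→66, (12,12):0·12+1→1
B_12 = ΣS(12,k) = 1+2047+86526+611501+1379400+1323652+627396+159027+22275+1705+66+1 = 4213597

4213597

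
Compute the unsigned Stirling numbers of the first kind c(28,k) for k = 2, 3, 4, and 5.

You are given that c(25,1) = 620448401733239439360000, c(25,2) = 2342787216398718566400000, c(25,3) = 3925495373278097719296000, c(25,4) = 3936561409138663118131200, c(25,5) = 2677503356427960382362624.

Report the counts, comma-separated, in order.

42373564558110787183902720000, 73689668464006010184007680000, 77226989703299075087834112000, 55278125307966865191587481600

@26  (26,1):620448401733239439360000·25+0→15511210043330985984000000, (26,2):2342787216398718566400000·25+620448401733239439360000→59190128811701203599360000, (26,3):3925495373278097719296000·25+2342787216398718566400000→100480171548351161548800000, (26,4):3936561409138663118131200·25+3925495373278097719296000→102339530601744675672576000, (26,5):2677503356427960382362624·25+3936561409138663118131200→70874145319837672677196800
@27  (27,1):15511210043330985984000000·26+0→403291461126605635584000000, (27,2):59190128811701203599360000·26+15511210043330985984000000→1554454559147562279567360000, (27,3):100480171548351161548800000·26+59190128811701203599360000→2671674589068831403868160000, (27,4):102339530601744675672576000·26+100480171548351161548800000→2761307967193712729035776000, (27,5):70874145319837672677196800·26+102339530601744675672576000→1945067308917524165279692800
@28  (28,2):1554454559147562279567360000·27+403291461126605635584000000→42373564558110787183902720000, (28,3):2671674589068831403868160000·27+1554454559147562279567360000→73689668464006010184007680000, (28,4):2761307967193712729035776000·27+2671674589068831403868160000→77226989703299075087834112000, (28,5):1945067308917524165279692800·27+2761307967193712729035776000→55278125307966865191587481600
Read c(28,2) = 42373564558110787183902720000, c(28,3) = 73689668464006010184007680000, c(28,4) = 77226989703299075087834112000, c(28,5) = 55278125307966865191587481600.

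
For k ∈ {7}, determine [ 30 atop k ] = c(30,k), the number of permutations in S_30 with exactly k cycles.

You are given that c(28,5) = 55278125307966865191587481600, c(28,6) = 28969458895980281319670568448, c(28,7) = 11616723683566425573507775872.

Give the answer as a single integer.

11139316913434780466101123891200

row 29: T[29][6]=28·28969458895980281319670568448+55278125307966865191587481600=866422974395414742142363398144  T[29][7]=28·11616723683566425573507775872+28969458895980281319670568448=354237722035840197377888292864
row 30: T[30][7]=29·354237722035840197377888292864+866422974395414742142363398144=11139316913434780466101123891200
Read c(30,7) = 11139316913434780466101123891200.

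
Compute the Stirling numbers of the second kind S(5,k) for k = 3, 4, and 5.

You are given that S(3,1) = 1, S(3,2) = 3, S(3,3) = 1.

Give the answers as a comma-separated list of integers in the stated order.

i=4: T(4,2)=1+2·3=7 | T(4,3)=3+3·1=6 | T(4,4)=1+4·0=1
i=5: T(5,3)=7+3·6=25 | T(5,4)=6+4·1=10 | T(5,5)=1+5·0=1
Read S(5,3) = 25, S(5,4) = 10, S(5,5) = 1.

25, 10, 1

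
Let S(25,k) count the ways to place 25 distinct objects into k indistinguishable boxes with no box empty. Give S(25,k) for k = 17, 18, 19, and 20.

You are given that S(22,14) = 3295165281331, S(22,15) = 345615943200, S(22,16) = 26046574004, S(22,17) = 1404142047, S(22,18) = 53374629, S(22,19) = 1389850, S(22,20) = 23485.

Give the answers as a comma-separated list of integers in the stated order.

48063331393110, 3275678594925, 166218969675, 6220194750

row 23: T[23][15]=15·345615943200+3295165281331=8479404429331  T[23][16]=16·26046574004+345615943200=762361127264  T[23][17]=17·1404142047+26046574004=49916988803  T[23][18]=18·53374629+1404142047=2364885369  T[23][19]=19·1389850+53374629=79781779  T[23][20]=20·23485+1389850=1859550
row 24: T[24][16]=16·762361127264+8479404429331=20677182465555  T[24][17]=17·49916988803+762361127264=1610949936915  T[24][18]=18·2364885369+49916988803=92484925445  T[24][19]=19·79781779+2364885369=3880739170  T[24][20]=20·1859550+79781779=116972779
row 25: T[25][17]=17·1610949936915+20677182465555=48063331393110  T[25][18]=18·92484925445+1610949936915=3275678594925  T[25][19]=19·3880739170+92484925445=166218969675  T[25][20]=20·116972779+3880739170=6220194750
Read S(25,17) = 48063331393110, S(25,18) = 3275678594925, S(25,19) = 166218969675, S(25,20) = 6220194750.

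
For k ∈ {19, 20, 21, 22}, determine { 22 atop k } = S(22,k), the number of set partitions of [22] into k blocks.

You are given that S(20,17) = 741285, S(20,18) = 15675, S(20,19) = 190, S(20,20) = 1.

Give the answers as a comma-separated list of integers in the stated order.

1389850, 23485, 231, 1

r21: T_21,18=18×15675+741285=1023435; T_21,19=19×190+15675=19285; T_21,20=20×1+190=210; T_21,21=21×0+1=1
r22: T_22,19=19×19285+1023435=1389850; T_22,20=20×210+19285=23485; T_22,21=21×1+210=231; T_22,22=22×0+1=1
Read S(22,19) = 1389850, S(22,20) = 23485, S(22,21) = 231, S(22,22) = 1.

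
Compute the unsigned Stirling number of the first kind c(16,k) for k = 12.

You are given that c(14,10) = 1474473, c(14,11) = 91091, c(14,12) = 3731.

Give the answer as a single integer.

4899622

i=15: T(15,11)=1474473+14·91091=2749747 | T(15,12)=91091+14·3731=143325
i=16: T(16,12)=2749747+15·143325=4899622
Read c(16,12) = 4899622.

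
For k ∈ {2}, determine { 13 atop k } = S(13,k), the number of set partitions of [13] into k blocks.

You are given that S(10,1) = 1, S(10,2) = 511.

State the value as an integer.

4095

[11] T[11,1]:1*1+0=1 · T[11,2]:2*511+1=1023
[12] T[12,1]:1*1+0=1 · T[12,2]:2*1023+1=2047
[13] T[13,2]:2*2047+1=4095
Read S(13,2) = 4095.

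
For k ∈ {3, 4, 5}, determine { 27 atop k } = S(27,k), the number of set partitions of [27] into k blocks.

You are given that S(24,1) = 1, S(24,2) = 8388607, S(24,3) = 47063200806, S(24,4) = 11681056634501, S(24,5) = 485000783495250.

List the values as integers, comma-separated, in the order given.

r25: T_25,1=1×1+0=1; T_25,2=2×8388607+1=16777215; T_25,3=3×47063200806+8388607=141197991025; T_25,4=4×11681056634501+47063200806=46771289738810; T_25,5=5×485000783495250+11681056634501=2436684974110751
r26: T_26,2=2×16777215+1=33554431; T_26,3=3×141197991025+16777215=423610750290; T_26,4=4×46771289738810+141197991025=187226356946265; T_26,5=5×2436684974110751+46771289738810=12230196160292565
r27: T_27,3=3×423610750290+33554431=1270865805301; T_27,4=4×187226356946265+423610750290=749329038535350; T_27,5=5×12230196160292565+187226356946265=61338207158409090
Read S(27,3) = 1270865805301, S(27,4) = 749329038535350, S(27,5) = 61338207158409090.

1270865805301, 749329038535350, 61338207158409090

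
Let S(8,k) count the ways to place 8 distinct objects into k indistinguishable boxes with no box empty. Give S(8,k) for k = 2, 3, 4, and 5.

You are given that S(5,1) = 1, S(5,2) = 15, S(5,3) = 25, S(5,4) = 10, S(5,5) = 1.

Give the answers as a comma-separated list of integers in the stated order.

row 6: T[6][1]=1·1+0=1  T[6][2]=2·15+1=31  T[6][3]=3·25+15=90  T[6][4]=4·10+25=65  T[6][5]=5·1+10=15
row 7: T[7][1]=1·1+0=1  T[7][2]=2·31+1=63  T[7][3]=3·90+31=301  T[7][4]=4·65+90=350  T[7][5]=5·15+65=140
row 8: T[8][2]=2·63+1=127  T[8][3]=3·301+63=966  T[8][4]=4·350+301=1701  T[8][5]=5·140+350=1050
Read S(8,2) = 127, S(8,3) = 966, S(8,4) = 1701, S(8,5) = 1050.

127, 966, 1701, 1050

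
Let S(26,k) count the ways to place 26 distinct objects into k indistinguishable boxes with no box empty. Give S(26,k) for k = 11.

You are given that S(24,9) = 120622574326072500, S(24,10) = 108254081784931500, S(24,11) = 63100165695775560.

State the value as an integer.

[25] T[25,10]:10*108254081784931500+120622574326072500=1203163392175387500 · T[25,11]:11*63100165695775560+108254081784931500=802355904438462660
[26] T[26,11]:11*802355904438462660+1203163392175387500=10029078340998476760
Read S(26,11) = 10029078340998476760.

10029078340998476760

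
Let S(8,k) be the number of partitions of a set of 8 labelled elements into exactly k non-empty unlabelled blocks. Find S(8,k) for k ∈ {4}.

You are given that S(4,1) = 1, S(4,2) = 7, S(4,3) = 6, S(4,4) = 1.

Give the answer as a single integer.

1701

@5  (5,1):1·1+0→1, (5,2):7·2+1→15, (5,3):6·3+7→25, (5,4):1·4+6→10
@6  (6,2):15·2+1→31, (6,3):25·3+15→90, (6,4):10·4+25→65
@7  (7,3):90·3+31→301, (7,4):65·4+90→350
@8  (8,4):350·4+301→1701
Read S(8,4) = 1701.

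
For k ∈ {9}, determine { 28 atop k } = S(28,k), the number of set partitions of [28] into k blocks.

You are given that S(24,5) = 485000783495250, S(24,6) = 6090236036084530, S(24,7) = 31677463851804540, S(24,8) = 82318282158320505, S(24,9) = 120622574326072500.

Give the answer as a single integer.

1006698291338432496375

[25] T[25,6]:6*6090236036084530+485000783495250=37026417000002430 · T[25,7]:7*31677463851804540+6090236036084530=227832482998716310 · T[25,8]:8*82318282158320505+31677463851804540=690223721118368580 · T[25,9]:9*120622574326072500+82318282158320505=1167921451092973005
[26] T[26,7]:7*227832482998716310+37026417000002430=1631853797991016600 · T[26,8]:8*690223721118368580+227832482998716310=5749622251945664950 · T[26,9]:9*1167921451092973005+690223721118368580=11201516780955125625
[27] T[27,8]:8*5749622251945664950+1631853797991016600=47628831813556336200 · T[27,9]:9*11201516780955125625+5749622251945664950=106563273280541795575
[28] T[28,9]:9*106563273280541795575+47628831813556336200=1006698291338432496375
Read S(28,9) = 1006698291338432496375.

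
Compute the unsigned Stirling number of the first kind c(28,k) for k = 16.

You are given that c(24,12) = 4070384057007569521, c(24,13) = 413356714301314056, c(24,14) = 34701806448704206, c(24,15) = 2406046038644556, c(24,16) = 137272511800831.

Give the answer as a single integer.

[25] T[25,13]:24*413356714301314056+4070384057007569521=13990945200239106865 · T[25,14]:24*34701806448704206+413356714301314056=1246200069070215000 · T[25,15]:24*2406046038644556+34701806448704206=92446911376173550 · T[25,16]:24*137272511800831+2406046038644556=5700586321864500
[26] T[26,14]:25*1246200069070215000+13990945200239106865=45145946926994481865 · T[26,15]:25*92446911376173550+1246200069070215000=3557372853474553750 · T[26,16]:25*5700586321864500+92446911376173550=234961569422786050
[27] T[27,15]:26*3557372853474553750+45145946926994481865=137637641117332879365 · T[27,16]:26*234961569422786050+3557372853474553750=9666373658466991050
[28] T[28,16]:27*9666373658466991050+137637641117332879365=398629729895941637715
Read c(28,16) = 398629729895941637715.

398629729895941637715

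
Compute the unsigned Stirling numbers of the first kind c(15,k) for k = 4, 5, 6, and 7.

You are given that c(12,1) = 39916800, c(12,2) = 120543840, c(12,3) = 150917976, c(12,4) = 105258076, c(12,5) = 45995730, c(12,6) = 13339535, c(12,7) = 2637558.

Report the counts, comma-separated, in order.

310989260400, 159721605680, 56663366760, 14409322928

r13: T_13,2=12×120543840+39916800=1486442880; T_13,3=12×150917976+120543840=1931559552; T_13,4=12×105258076+150917976=1414014888; T_13,5=12×45995730+105258076=657206836; T_13,6=12×13339535+45995730=206070150; T_13,7=12×2637558+13339535=44990231
r14: T_14,3=13×1931559552+1486442880=26596717056; T_14,4=13×1414014888+1931559552=20313753096; T_14,5=13×657206836+1414014888=9957703756; T_14,6=13×206070150+657206836=3336118786; T_14,7=13×44990231+206070150=790943153
r15: T_15,4=14×20313753096+26596717056=310989260400; T_15,5=14×9957703756+20313753096=159721605680; T_15,6=14×3336118786+9957703756=56663366760; T_15,7=14×790943153+3336118786=14409322928
Read c(15,4) = 310989260400, c(15,5) = 159721605680, c(15,6) = 56663366760, c(15,7) = 14409322928.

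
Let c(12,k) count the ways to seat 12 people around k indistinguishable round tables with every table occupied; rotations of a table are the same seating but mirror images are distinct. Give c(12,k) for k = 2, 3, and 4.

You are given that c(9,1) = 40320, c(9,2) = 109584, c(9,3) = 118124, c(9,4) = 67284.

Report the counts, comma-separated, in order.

120543840, 150917976, 105258076

r10: T_10,1=9×40320+0=362880; T_10,2=9×109584+40320=1026576; T_10,3=9×118124+109584=1172700; T_10,4=9×67284+118124=723680
r11: T_11,1=10×362880+0=3628800; T_11,2=10×1026576+362880=10628640; T_11,3=10×1172700+1026576=12753576; T_11,4=10×723680+1172700=8409500
r12: T_12,2=11×10628640+3628800=120543840; T_12,3=11×12753576+10628640=150917976; T_12,4=11×8409500+12753576=105258076
Read c(12,2) = 120543840, c(12,3) = 150917976, c(12,4) = 105258076.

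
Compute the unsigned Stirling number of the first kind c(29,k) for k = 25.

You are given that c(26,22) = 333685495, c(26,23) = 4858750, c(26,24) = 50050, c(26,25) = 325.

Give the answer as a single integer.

843041745

i=27: T(27,23)=333685495+26·4858750=460012995 | T(27,24)=4858750+26·50050=6160050 | T(27,25)=50050+26·325=58500
i=28: T(28,24)=460012995+27·6160050=626334345 | T(28,25)=6160050+27·58500=7739550
i=29: T(29,25)=626334345+28·7739550=843041745
Read c(29,25) = 843041745.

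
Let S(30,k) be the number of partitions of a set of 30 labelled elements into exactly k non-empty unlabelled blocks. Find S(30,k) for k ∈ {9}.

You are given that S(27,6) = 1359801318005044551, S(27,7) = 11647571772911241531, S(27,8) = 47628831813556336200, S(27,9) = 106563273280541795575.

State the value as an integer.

88300984248924568770870

[28] T[28,7]:7*11647571772911241531+1359801318005044551=82892803728383735268 · T[28,8]:8*47628831813556336200+11647571772911241531=392678226281361931131 · T[28,9]:9*106563273280541795575+47628831813556336200=1006698291338432496375
[29] T[29,8]:8*392678226281361931131+82892803728383735268=3224318613979279184316 · T[29,9]:9*1006698291338432496375+392678226281361931131=9452962848327254398506
[30] T[30,9]:9*9452962848327254398506+3224318613979279184316=88300984248924568770870
Read S(30,9) = 88300984248924568770870.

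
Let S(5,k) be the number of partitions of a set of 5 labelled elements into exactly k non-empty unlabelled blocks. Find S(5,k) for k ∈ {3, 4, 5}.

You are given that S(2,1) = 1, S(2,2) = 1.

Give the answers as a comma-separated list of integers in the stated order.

[3] T[3,1]:1*1+0=1 · T[3,2]:2*1+1=3 · T[3,3]:3*0+1=1
[4] T[4,2]:2*3+1=7 · T[4,3]:3*1+3=6 · T[4,4]:4*0+1=1
[5] T[5,3]:3*6+7=25 · T[5,4]:4*1+6=10 · T[5,5]:5*0+1=1
Read S(5,3) = 25, S(5,4) = 10, S(5,5) = 1.

25, 10, 1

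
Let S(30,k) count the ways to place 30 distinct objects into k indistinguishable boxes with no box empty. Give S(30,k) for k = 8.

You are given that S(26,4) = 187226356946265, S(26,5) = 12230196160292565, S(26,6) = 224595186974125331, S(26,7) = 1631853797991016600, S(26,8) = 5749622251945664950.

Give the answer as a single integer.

26383018684048108297800

r27: T_27,5=5×12230196160292565+187226356946265=61338207158409090; T_27,6=6×224595186974125331+12230196160292565=1359801318005044551; T_27,7=7×1631853797991016600+224595186974125331=11647571772911241531; T_27,8=8×5749622251945664950+1631853797991016600=47628831813556336200
r28: T_28,6=6×1359801318005044551+61338207158409090=8220146115188676396; T_28,7=7×11647571772911241531+1359801318005044551=82892803728383735268; T_28,8=8×47628831813556336200+11647571772911241531=392678226281361931131
r29: T_29,7=7×82892803728383735268+8220146115188676396=588469772213874823272; T_29,8=8×392678226281361931131+82892803728383735268=3224318613979279184316
r30: T_30,8=8×3224318613979279184316+588469772213874823272=26383018684048108297800
Read S(30,8) = 26383018684048108297800.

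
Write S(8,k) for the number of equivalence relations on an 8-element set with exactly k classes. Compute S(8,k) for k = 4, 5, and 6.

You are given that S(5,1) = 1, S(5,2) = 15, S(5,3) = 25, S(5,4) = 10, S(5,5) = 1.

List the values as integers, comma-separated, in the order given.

1701, 1050, 266

row 6: T[6][2]=2·15+1=31  T[6][3]=3·25+15=90  T[6][4]=4·10+25=65  T[6][5]=5·1+10=15  T[6][6]=6·0+1=1
row 7: T[7][3]=3·90+31=301  T[7][4]=4·65+90=350  T[7][5]=5·15+65=140  T[7][6]=6·1+15=21
row 8: T[8][4]=4·350+301=1701  T[8][5]=5·140+350=1050  T[8][6]=6·21+140=266
Read S(8,4) = 1701, S(8,5) = 1050, S(8,6) = 266.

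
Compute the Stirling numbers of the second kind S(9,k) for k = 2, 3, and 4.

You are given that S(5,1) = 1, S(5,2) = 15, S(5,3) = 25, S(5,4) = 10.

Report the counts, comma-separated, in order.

row 6: T[6][1]=1·1+0=1  T[6][2]=2·15+1=31  T[6][3]=3·25+15=90  T[6][4]=4·10+25=65
row 7: T[7][1]=1·1+0=1  T[7][2]=2·31+1=63  T[7][3]=3·90+31=301  T[7][4]=4·65+90=350
row 8: T[8][1]=1·1+0=1  T[8][2]=2·63+1=127  T[8][3]=3·301+63=966  T[8][4]=4·350+301=1701
row 9: T[9][2]=2·127+1=255  T[9][3]=3·966+127=3025  T[9][4]=4·1701+966=7770
Read S(9,2) = 255, S(9,3) = 3025, S(9,4) = 7770.

255, 3025, 7770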